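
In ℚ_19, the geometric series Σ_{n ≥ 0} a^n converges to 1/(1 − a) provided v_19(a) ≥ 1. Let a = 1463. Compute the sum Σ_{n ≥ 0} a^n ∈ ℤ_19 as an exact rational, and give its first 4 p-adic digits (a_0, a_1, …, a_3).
Σ a^n = 1/(1 − a) = -1/1462;  first 4 digits = (1, 1, 5, 9)

v_19(a) = 1 ≥ 1, so the series converges in ℤ_19 to 1/(1 − a) = 1/(1 − 1463) = -1/1462. Expand this rational in ℤ_19: compute digits iteratively via d_i = x_i mod 19, x_{i+1} = (x_i − d_i)/19. The first 4 digits are (1, 1, 5, 9).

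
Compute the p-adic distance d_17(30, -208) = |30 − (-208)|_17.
d_17(30, -208) = 1/17

Step 1 — x − y = 30 − (-208) = 238. Step 2 — v_17(238) = 1 (factor: 238 = (17^1 · 14); the sign does not affect v_p). Step 3 — |x − y|_17 = 17^{-1} = 1/17.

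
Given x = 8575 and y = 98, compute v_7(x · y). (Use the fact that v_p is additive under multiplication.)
v_7(840350) = 5

v_p(x) = 3 (factor: 8575 = 7^3 · 25); v_p(y) = 2 (factor: 98 = 7^2 · 2). Additivity: v_p(xy) = v_p(x) + v_p(y) = 3 + 2 = 5. (Direct check: xy = 840350 = 7^5 · (50).)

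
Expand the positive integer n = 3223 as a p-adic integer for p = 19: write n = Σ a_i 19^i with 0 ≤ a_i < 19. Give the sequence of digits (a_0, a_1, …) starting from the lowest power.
(a_0, a_1, …) = (12, 17, 8)

Repeated division by 19 gives the digits low-to-high: 3223 = 12 + 17·19^1 + 8·19^2. Digit sequence: (12, 17, 8).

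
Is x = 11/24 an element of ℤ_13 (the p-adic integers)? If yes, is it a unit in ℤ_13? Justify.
x ∈ ℤ_13^× (unit); v_13(x) = 0

ℤ_13 = {x ∈ ℚ_13 : v_13(x) ≥ 0} and ℤ_13^× = {x ∈ ℤ_13 : v_13(x) = 0}. Here v_13(11/24) = v_13(num) − v_13(den) = 0; compare against these criteria.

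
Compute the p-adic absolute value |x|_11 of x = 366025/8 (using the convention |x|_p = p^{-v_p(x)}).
|366025/8|_11 = 1/14641

Step 1 — compute v_11(x) by factoring powers of 11 out of the numerator and denominator: v_11(366025/8) = 4. Step 2 — apply |x|_p = p^{-v_p(x)} = 11^{-4} = 1/14641.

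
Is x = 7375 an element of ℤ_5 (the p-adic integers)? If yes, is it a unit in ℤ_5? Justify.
x ∈ ℤ_5 but not a unit; v_5(x) = 3 > 0

ℤ_5 = {x ∈ ℚ_5 : v_5(x) ≥ 0} and ℤ_5^× = {x ∈ ℤ_5 : v_5(x) = 0}. Here v_5(7375) = v_5(num) − v_5(den) = 3; compare against these criteria.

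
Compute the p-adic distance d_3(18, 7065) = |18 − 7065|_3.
d_3(18, 7065) = 1/243

Step 1 — x − y = 18 − 7065 = -7047. Step 2 — v_3(-7047) = 5 (factor: -7047 = −(3^5 · 29); the sign does not affect v_p). Step 3 — |x − y|_3 = 3^{-5} = 1/243.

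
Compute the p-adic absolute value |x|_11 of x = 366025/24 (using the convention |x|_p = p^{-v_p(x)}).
|366025/24|_11 = 1/14641

Step 1 — compute v_11(x) by factoring powers of 11 out of the numerator and denominator: v_11(366025/24) = 4. Step 2 — apply |x|_p = p^{-v_p(x)} = 11^{-4} = 1/14641.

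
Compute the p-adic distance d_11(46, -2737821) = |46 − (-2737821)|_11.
d_11(46, -2737821) = 1/161051

Step 1 — x − y = 46 − (-2737821) = 2737867. Step 2 — v_11(2737867) = 5 (factor: 2737867 = (11^5 · 17); the sign does not affect v_p). Step 3 — |x − y|_11 = 11^{-5} = 1/161051.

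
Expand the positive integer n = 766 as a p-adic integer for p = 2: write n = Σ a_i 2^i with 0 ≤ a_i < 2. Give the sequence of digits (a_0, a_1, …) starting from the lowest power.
(a_0, a_1, …) = (0, 1, 1, 1, 1, 1, 1, 1, 0, 1)

Repeated division by 2 gives the digits low-to-high: 766 = 1·2^1 + 1·2^2 + 1·2^3 + 1·2^4 + 1·2^5 + 1·2^6 + 1·2^7 + 1·2^9. Digit sequence: (0, 1, 1, 1, 1, 1, 1, 1, 0, 1).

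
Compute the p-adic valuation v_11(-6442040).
v_11(-6442040) = 5

v_11(n) is the largest exponent k such that 11^k divides n. Factor out: -6442040 = -11^5 · 40. (Sign doesn't affect v_p.) So v_11(-6442040) = 5.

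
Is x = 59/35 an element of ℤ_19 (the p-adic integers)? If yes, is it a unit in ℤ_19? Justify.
x ∈ ℤ_19^× (unit); v_19(x) = 0

ℤ_19 = {x ∈ ℚ_19 : v_19(x) ≥ 0} and ℤ_19^× = {x ∈ ℤ_19 : v_19(x) = 0}. Here v_19(59/35) = v_19(num) − v_19(den) = 0; compare against these criteria.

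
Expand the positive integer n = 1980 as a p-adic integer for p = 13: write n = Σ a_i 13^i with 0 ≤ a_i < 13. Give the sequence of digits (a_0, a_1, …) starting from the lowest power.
(a_0, a_1, …) = (4, 9, 11)

Repeated division by 13 gives the digits low-to-high: 1980 = 4 + 9·13^1 + 11·13^2. Digit sequence: (4, 9, 11).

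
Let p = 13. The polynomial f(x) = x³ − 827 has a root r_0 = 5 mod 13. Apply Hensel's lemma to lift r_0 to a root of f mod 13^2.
r_1 = 109 (mod 169)

Hensel: r_{i+1} = r_i − f(r_i)/f′(r_i) mod 13^{i+2}, where f′(x) = 3x². Iterate:
  r_0 = 5 (mod 13)
  r_1 = 109 (mod 169)
Final: r = 109 with f(r) ≡ 0 mod 13^2.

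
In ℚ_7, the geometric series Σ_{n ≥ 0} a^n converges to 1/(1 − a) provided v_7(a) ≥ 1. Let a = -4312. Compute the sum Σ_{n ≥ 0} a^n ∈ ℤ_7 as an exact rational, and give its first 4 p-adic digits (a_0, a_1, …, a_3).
Σ a^n = 1/(1 − a) = 1/4313;  first 4 digits = (1, 0, 3, 1)

v_7(a) = 2 ≥ 1, so the series converges in ℤ_7 to 1/(1 − a) = 1/(1 − (-4312)) = 1/4313. Expand this rational in ℤ_7: compute digits iteratively via d_i = x_i mod 7, x_{i+1} = (x_i − d_i)/7. The first 4 digits are (1, 0, 3, 1).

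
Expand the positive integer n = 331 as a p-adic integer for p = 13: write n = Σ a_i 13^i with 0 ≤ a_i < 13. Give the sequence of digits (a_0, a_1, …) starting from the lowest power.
(a_0, a_1, …) = (6, 12, 1)

Repeated division by 13 gives the digits low-to-high: 331 = 6 + 12·13^1 + 1·13^2. Digit sequence: (6, 12, 1).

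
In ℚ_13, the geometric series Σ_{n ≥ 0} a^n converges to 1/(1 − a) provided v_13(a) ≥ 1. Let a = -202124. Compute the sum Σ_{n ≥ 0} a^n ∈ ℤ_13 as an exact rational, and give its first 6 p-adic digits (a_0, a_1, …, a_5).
Σ a^n = 1/(1 − a) = 1/202125;  first 6 digits = (1, 0, 0, 12, 5, 12)

v_13(a) = 3 ≥ 1, so the series converges in ℤ_13 to 1/(1 − a) = 1/(1 − (-202124)) = 1/202125. Expand this rational in ℤ_13: compute digits iteratively via d_i = x_i mod 13, x_{i+1} = (x_i − d_i)/13. The first 6 digits are (1, 0, 0, 12, 5, 12).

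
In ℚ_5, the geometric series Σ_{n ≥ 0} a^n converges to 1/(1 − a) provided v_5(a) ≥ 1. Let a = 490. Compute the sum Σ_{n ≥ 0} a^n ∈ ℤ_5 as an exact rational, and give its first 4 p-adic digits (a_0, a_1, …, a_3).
Σ a^n = 1/(1 − a) = -1/489;  first 4 digits = (1, 3, 3, 1)

v_5(a) = 1 ≥ 1, so the series converges in ℤ_5 to 1/(1 − a) = 1/(1 − 490) = -1/489. Expand this rational in ℤ_5: compute digits iteratively via d_i = x_i mod 5, x_{i+1} = (x_i − d_i)/5. The first 4 digits are (1, 3, 3, 1).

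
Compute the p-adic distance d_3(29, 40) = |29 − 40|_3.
d_3(29, 40) = 1

Step 1 — x − y = 29 − 40 = -11. Step 2 — v_3(-11) = 0 (factor: -11 = −(3^0 · 11); the sign does not affect v_p). Step 3 — |x − y|_3 = 3^{0} = 1.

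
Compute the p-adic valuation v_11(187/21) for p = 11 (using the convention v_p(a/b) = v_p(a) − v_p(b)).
v_11(187/21) = 1

Factor powers of 11 from the numerator and denominator of the reduced fraction: 187 = 11^1 · 17 and 21 = 11^0 · 21. Apply v_p(a/b) = v_p(a) − v_p(b): v_11(187/21) = 1 − 0 = 1.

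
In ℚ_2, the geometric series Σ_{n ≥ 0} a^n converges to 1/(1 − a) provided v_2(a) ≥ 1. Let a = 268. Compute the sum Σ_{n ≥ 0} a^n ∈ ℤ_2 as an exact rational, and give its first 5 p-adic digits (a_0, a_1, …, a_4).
Σ a^n = 1/(1 − a) = -1/267;  first 5 digits = (1, 0, 1, 1, 1)

v_2(a) = 2 ≥ 1, so the series converges in ℤ_2 to 1/(1 − a) = 1/(1 − 268) = -1/267. Expand this rational in ℤ_2: compute digits iteratively via d_i = x_i mod 2, x_{i+1} = (x_i − d_i)/2. The first 5 digits are (1, 0, 1, 1, 1).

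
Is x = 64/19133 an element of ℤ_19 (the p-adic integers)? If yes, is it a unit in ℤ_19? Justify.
x ∉ ℤ_19 (v_19(x) = -2 < 0)

ℤ_19 = {x ∈ ℚ_19 : v_19(x) ≥ 0} and ℤ_19^× = {x ∈ ℤ_19 : v_19(x) = 0}. Here v_19(64/19133) = v_19(num) − v_19(den) = -2; compare against these criteria.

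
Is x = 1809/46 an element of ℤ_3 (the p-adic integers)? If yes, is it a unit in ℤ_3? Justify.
x ∈ ℤ_3 but not a unit; v_3(x) = 3 > 0

ℤ_3 = {x ∈ ℚ_3 : v_3(x) ≥ 0} and ℤ_3^× = {x ∈ ℤ_3 : v_3(x) = 0}. Here v_3(1809/46) = v_3(num) − v_3(den) = 3; compare against these criteria.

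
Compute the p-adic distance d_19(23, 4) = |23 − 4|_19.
d_19(23, 4) = 1/19

Step 1 — x − y = 23 − 4 = 19. Step 2 — v_19(19) = 1 (factor: 19 = (19^1 · 1); the sign does not affect v_p). Step 3 — |x − y|_19 = 19^{-1} = 1/19.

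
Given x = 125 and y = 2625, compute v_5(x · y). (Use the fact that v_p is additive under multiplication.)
v_5(328125) = 6

v_p(x) = 3 (factor: 125 = 5^3 · 1); v_p(y) = 3 (factor: 2625 = 5^3 · 21). Additivity: v_p(xy) = v_p(x) + v_p(y) = 3 + 3 = 6. (Direct check: xy = 328125 = 5^6 · (21).)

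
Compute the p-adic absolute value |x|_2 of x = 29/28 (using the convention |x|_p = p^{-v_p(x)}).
|29/28|_2 = 4

Step 1 — compute v_2(x) by factoring powers of 2 out of the numerator and denominator: v_2(29/28) = -2. Step 2 — apply |x|_p = p^{-v_p(x)} = 2^{2} = 4.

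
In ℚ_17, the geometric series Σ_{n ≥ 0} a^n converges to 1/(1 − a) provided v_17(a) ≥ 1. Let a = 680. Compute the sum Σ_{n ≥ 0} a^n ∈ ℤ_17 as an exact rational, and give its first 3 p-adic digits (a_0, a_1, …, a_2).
Σ a^n = 1/(1 − a) = -1/679;  first 3 digits = (1, 6, 4)

v_17(a) = 1 ≥ 1, so the series converges in ℤ_17 to 1/(1 − a) = 1/(1 − 680) = -1/679. Expand this rational in ℤ_17: compute digits iteratively via d_i = x_i mod 17, x_{i+1} = (x_i − d_i)/17. The first 3 digits are (1, 6, 4).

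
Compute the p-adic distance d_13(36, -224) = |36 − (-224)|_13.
d_13(36, -224) = 1/13

Step 1 — x − y = 36 − (-224) = 260. Step 2 — v_13(260) = 1 (factor: 260 = (13^1 · 20); the sign does not affect v_p). Step 3 — |x − y|_13 = 13^{-1} = 1/13.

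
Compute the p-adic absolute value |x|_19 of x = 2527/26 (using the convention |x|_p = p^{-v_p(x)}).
|2527/26|_19 = 1/361

Step 1 — compute v_19(x) by factoring powers of 19 out of the numerator and denominator: v_19(2527/26) = 2. Step 2 — apply |x|_p = p^{-v_p(x)} = 19^{-2} = 1/361.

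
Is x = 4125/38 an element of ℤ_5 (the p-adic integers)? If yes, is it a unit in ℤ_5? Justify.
x ∈ ℤ_5 but not a unit; v_5(x) = 3 > 0

ℤ_5 = {x ∈ ℚ_5 : v_5(x) ≥ 0} and ℤ_5^× = {x ∈ ℤ_5 : v_5(x) = 0}. Here v_5(4125/38) = v_5(num) − v_5(den) = 3; compare against these criteria.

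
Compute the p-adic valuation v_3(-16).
v_3(-16) = 0

v_3(n) is the largest exponent k such that 3^k divides n. Factor out: -16 = -3^0 · 16. (Sign doesn't affect v_p.) So v_3(-16) = 0.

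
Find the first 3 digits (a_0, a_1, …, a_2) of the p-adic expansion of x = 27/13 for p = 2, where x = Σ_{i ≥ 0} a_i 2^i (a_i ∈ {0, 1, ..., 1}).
(a_0, …, a_2) = (1, 1, 1)

v_2(27/13) = 0 (numerator and denominator both coprime to 2), so x ∈ ℤ_2^×. Compute digits iteratively via a_i = x_i mod 2, x_{i+1} = (x_i − a_i)/2, with x_0 = x:
  x_0 = 27/13;  a_0 = 1;  x_1 = (x_0 − 1)/2 = 7/13
  x_1 = 7/13;  a_1 = 1;  x_2 = (x_1 − 1)/2 = -3/13
  x_2 = -3/13;  a_2 = 1;  x_3 = (x_2 − 1)/2 = -8/13
Digits: (1, 1, 1).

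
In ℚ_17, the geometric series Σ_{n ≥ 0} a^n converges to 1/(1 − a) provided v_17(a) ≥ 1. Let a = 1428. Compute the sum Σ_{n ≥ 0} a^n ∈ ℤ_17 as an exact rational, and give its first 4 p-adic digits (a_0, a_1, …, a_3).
Σ a^n = 1/(1 − a) = -1/1427;  first 4 digits = (1, 16, 5, 6)

v_17(a) = 1 ≥ 1, so the series converges in ℤ_17 to 1/(1 − a) = 1/(1 − 1428) = -1/1427. Expand this rational in ℤ_17: compute digits iteratively via d_i = x_i mod 17, x_{i+1} = (x_i − d_i)/17. The first 4 digits are (1, 16, 5, 6).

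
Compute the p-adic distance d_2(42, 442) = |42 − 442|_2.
d_2(42, 442) = 1/16

Step 1 — x − y = 42 − 442 = -400. Step 2 — v_2(-400) = 4 (factor: -400 = −(2^4 · 25); the sign does not affect v_p). Step 3 — |x − y|_2 = 2^{-4} = 1/16.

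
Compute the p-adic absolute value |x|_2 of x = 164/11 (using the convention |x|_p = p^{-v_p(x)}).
|164/11|_2 = 1/4

Step 1 — compute v_2(x) by factoring powers of 2 out of the numerator and denominator: v_2(164/11) = 2. Step 2 — apply |x|_p = p^{-v_p(x)} = 2^{-2} = 1/4.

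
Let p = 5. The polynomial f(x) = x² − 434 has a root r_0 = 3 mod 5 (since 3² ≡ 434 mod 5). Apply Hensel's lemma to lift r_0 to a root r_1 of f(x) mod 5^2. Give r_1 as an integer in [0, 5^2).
r_1 = 3 (mod 25)

Hensel's recurrence: r_{i+1} = r_i − f(r_i)·(f′(r_i))^{-1} mod 5^{i+2}, with f′(x) = 2x. Iterate:
  r_0 = 3 (mod 5)
  r_1 = 3 (mod 25)
Final: r_1 = 3, and one checks f(r_1) ≡ 0 mod 5^2.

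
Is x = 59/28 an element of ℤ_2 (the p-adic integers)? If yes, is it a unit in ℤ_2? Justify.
x ∉ ℤ_2 (v_2(x) = -2 < 0)

ℤ_2 = {x ∈ ℚ_2 : v_2(x) ≥ 0} and ℤ_2^× = {x ∈ ℤ_2 : v_2(x) = 0}. Here v_2(59/28) = v_2(num) − v_2(den) = -2; compare against these criteria.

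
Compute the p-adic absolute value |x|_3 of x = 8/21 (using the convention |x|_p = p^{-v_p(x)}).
|8/21|_3 = 3

Step 1 — compute v_3(x) by factoring powers of 3 out of the numerator and denominator: v_3(8/21) = -1. Step 2 — apply |x|_p = p^{-v_p(x)} = 3^{1} = 3.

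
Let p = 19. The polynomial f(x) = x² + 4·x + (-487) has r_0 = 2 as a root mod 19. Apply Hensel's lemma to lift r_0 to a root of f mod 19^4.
r_3 = 53354 (mod 130321)

Hensel: r_{i+1} = r_i − f(r_i)·(f′(r_i))^{-1} mod 19^{i+2}, f′(x) = 2x + 4. Iterate:
  r_0 = 2 (mod 19)
  r_1 = 287 (mod 361)
  r_2 = 5341 (mod 6859)
  r_3 = 53354 (mod 130321)
Final: r = 53354 satisfies f(r) ≡ 0 mod 19^4.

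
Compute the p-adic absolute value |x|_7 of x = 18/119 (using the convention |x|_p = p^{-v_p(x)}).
|18/119|_7 = 7

Step 1 — compute v_7(x) by factoring powers of 7 out of the numerator and denominator: v_7(18/119) = -1. Step 2 — apply |x|_p = p^{-v_p(x)} = 7^{1} = 7.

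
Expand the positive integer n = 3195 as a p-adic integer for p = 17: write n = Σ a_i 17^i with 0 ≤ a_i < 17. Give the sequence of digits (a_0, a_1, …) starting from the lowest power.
(a_0, a_1, …) = (16, 0, 11)

Repeated division by 17 gives the digits low-to-high: 3195 = 16 + 11·17^2. Digit sequence: (16, 0, 11).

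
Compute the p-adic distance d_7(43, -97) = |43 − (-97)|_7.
d_7(43, -97) = 1/7

Step 1 — x − y = 43 − (-97) = 140. Step 2 — v_7(140) = 1 (factor: 140 = (7^1 · 20); the sign does not affect v_p). Step 3 — |x − y|_7 = 7^{-1} = 1/7.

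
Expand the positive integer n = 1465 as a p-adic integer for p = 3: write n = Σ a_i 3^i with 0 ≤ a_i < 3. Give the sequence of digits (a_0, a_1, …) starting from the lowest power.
(a_0, a_1, …) = (1, 2, 0, 0, 0, 0, 2)

Repeated division by 3 gives the digits low-to-high: 1465 = 1 + 2·3^1 + 2·3^6. Digit sequence: (1, 2, 0, 0, 0, 0, 2).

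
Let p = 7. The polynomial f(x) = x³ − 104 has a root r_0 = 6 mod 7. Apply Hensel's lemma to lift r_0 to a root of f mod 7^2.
r_1 = 34 (mod 49)

Hensel: r_{i+1} = r_i − f(r_i)/f′(r_i) mod 7^{i+2}, where f′(x) = 3x². Iterate:
  r_0 = 6 (mod 7)
  r_1 = 34 (mod 49)
Final: r = 34 with f(r) ≡ 0 mod 7^2.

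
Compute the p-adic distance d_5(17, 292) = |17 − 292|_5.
d_5(17, 292) = 1/25

Step 1 — x − y = 17 − 292 = -275. Step 2 — v_5(-275) = 2 (factor: -275 = −(5^2 · 11); the sign does not affect v_p). Step 3 — |x − y|_5 = 5^{-2} = 1/25.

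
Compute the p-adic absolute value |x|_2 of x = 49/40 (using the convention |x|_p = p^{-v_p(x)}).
|49/40|_2 = 8

Step 1 — compute v_2(x) by factoring powers of 2 out of the numerator and denominator: v_2(49/40) = -3. Step 2 — apply |x|_p = p^{-v_p(x)} = 2^{3} = 8.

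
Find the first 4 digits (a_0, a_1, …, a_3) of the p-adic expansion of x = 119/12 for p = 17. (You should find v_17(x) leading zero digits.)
(a_0, …, a_3) = (0, 2, 7, 1)

v_17(119/12) = 1, so a_0 = ... = a_0 = 0. Factor out: x = 17^1 · u with u = 7/12 a unit in ℤ_17. Expand u iteratively via a_{v+i} = u_i mod 17, u_{i+1} = (u_i − a_{v+i})/17:
  u_0 = 7/12;  a_1 = 2;  u_1 = (u_0 − 2)/17 = -1/12
  u_1 = -1/12;  a_2 = 7;  u_2 = (u_1 − 7)/17 = -5/12
  u_2 = -5/12;  a_3 = 1;  u_3 = (u_2 − 1)/17 = -1/12
Digits: (0, 2, 7, 1).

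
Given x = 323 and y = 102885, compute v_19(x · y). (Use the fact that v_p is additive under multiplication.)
v_19(33231855) = 4

v_p(x) = 1 (factor: 323 = 19^1 · 17); v_p(y) = 3 (factor: 102885 = 19^3 · 15). Additivity: v_p(xy) = v_p(x) + v_p(y) = 1 + 3 = 4. (Direct check: xy = 33231855 = 19^4 · (255).)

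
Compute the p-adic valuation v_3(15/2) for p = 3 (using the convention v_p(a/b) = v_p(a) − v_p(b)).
v_3(15/2) = 1

Factor powers of 3 from the numerator and denominator of the reduced fraction: 15 = 3^1 · 5 and 2 = 3^0 · 2. Apply v_p(a/b) = v_p(a) − v_p(b): v_3(15/2) = 1 − 0 = 1.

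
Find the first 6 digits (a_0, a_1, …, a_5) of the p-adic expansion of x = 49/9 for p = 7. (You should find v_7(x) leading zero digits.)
(a_0, …, a_5) = (0, 0, 4, 1, 6, 3)

v_7(49/9) = 2, so a_0 = ... = a_1 = 0. Factor out: x = 7^2 · u with u = 1/9 a unit in ℤ_7. Expand u iteratively via a_{v+i} = u_i mod 7, u_{i+1} = (u_i − a_{v+i})/7:
  u_0 = 1/9;  a_2 = 4;  u_1 = (u_0 − 4)/7 = -5/9
  u_1 = -5/9;  a_3 = 1;  u_2 = (u_1 − 1)/7 = -2/9
  u_2 = -2/9;  a_4 = 6;  u_3 = (u_2 − 6)/7 = -8/9
  u_3 = -8/9;  a_5 = 3;  u_4 = (u_3 − 3)/7 = -5/9
Digits: (0, 0, 4, 1, 6, 3).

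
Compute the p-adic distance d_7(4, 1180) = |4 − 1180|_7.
d_7(4, 1180) = 1/49

Step 1 — x − y = 4 − 1180 = -1176. Step 2 — v_7(-1176) = 2 (factor: -1176 = −(7^2 · 24); the sign does not affect v_p). Step 3 — |x − y|_7 = 7^{-2} = 1/49.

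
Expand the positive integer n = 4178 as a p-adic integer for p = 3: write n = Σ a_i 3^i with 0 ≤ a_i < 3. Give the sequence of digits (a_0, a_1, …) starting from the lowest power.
(a_0, a_1, …) = (2, 0, 2, 1, 0, 2, 2, 1)

Repeated division by 3 gives the digits low-to-high: 4178 = 2 + 2·3^2 + 1·3^3 + 2·3^5 + 2·3^6 + 1·3^7. Digit sequence: (2, 0, 2, 1, 0, 2, 2, 1).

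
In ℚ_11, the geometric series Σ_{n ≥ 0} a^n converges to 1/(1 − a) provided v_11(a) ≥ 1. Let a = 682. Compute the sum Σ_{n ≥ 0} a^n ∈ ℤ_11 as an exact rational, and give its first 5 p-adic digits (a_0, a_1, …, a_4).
Σ a^n = 1/(1 − a) = -1/681;  first 5 digits = (1, 7, 10, 10, 8)

v_11(a) = 1 ≥ 1, so the series converges in ℤ_11 to 1/(1 − a) = 1/(1 − 682) = -1/681. Expand this rational in ℤ_11: compute digits iteratively via d_i = x_i mod 11, x_{i+1} = (x_i − d_i)/11. The first 5 digits are (1, 7, 10, 10, 8).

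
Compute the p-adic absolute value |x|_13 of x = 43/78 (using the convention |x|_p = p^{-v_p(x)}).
|43/78|_13 = 13

Step 1 — compute v_13(x) by factoring powers of 13 out of the numerator and denominator: v_13(43/78) = -1. Step 2 — apply |x|_p = p^{-v_p(x)} = 13^{1} = 13.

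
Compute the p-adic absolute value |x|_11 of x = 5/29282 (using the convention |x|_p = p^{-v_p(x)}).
|5/29282|_11 = 14641

Step 1 — compute v_11(x) by factoring powers of 11 out of the numerator and denominator: v_11(5/29282) = -4. Step 2 — apply |x|_p = p^{-v_p(x)} = 11^{4} = 14641.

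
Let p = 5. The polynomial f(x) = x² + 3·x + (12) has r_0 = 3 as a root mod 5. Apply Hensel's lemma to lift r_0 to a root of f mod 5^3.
r_2 = 108 (mod 125)

Hensel: r_{i+1} = r_i − f(r_i)·(f′(r_i))^{-1} mod 5^{i+2}, f′(x) = 2x + 3. Iterate:
  r_0 = 3 (mod 5)
  r_1 = 8 (mod 25)
  r_2 = 108 (mod 125)
Final: r = 108 satisfies f(r) ≡ 0 mod 5^3.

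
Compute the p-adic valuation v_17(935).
v_17(935) = 1

v_17(n) is the largest exponent k such that 17^k divides n. Factor out: 935 = 17^1 · 55. (Sign doesn't affect v_p.) So v_17(935) = 1.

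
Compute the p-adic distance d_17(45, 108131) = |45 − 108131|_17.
d_17(45, 108131) = 1/4913

Step 1 — x − y = 45 − 108131 = -108086. Step 2 — v_17(-108086) = 3 (factor: -108086 = −(17^3 · 22); the sign does not affect v_p). Step 3 — |x − y|_17 = 17^{-3} = 1/4913.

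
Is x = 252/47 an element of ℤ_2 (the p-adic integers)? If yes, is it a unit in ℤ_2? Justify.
x ∈ ℤ_2 but not a unit; v_2(x) = 2 > 0

ℤ_2 = {x ∈ ℚ_2 : v_2(x) ≥ 0} and ℤ_2^× = {x ∈ ℤ_2 : v_2(x) = 0}. Here v_2(252/47) = v_2(num) − v_2(den) = 2; compare against these criteria.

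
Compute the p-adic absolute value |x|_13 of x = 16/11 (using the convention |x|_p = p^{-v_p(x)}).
|16/11|_13 = 1

Step 1 — compute v_13(x) by factoring powers of 13 out of the numerator and denominator: v_13(16/11) = 0. Step 2 — apply |x|_p = p^{-v_p(x)} = 13^{0} = 1.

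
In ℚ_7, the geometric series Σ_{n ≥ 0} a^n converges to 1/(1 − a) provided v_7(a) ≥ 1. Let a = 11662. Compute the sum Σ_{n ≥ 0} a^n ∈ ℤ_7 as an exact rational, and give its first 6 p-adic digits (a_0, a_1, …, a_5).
Σ a^n = 1/(1 − a) = -1/11661;  first 6 digits = (1, 0, 0, 6, 4, 0)

v_7(a) = 3 ≥ 1, so the series converges in ℤ_7 to 1/(1 − a) = 1/(1 − 11662) = -1/11661. Expand this rational in ℤ_7: compute digits iteratively via d_i = x_i mod 7, x_{i+1} = (x_i − d_i)/7. The first 6 digits are (1, 0, 0, 6, 4, 0).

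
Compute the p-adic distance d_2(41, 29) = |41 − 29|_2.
d_2(41, 29) = 1/4

Step 1 — x − y = 41 − 29 = 12. Step 2 — v_2(12) = 2 (factor: 12 = (2^2 · 3); the sign does not affect v_p). Step 3 — |x − y|_2 = 2^{-2} = 1/4.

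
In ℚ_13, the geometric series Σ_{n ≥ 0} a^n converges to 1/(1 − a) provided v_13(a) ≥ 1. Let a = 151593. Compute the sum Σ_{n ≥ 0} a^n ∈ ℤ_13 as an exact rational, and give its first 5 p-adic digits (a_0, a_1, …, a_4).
Σ a^n = 1/(1 − a) = -1/151592;  first 5 digits = (1, 0, 0, 4, 5)

v_13(a) = 3 ≥ 1, so the series converges in ℤ_13 to 1/(1 − a) = 1/(1 − 151593) = -1/151592. Expand this rational in ℤ_13: compute digits iteratively via d_i = x_i mod 13, x_{i+1} = (x_i − d_i)/13. The first 5 digits are (1, 0, 0, 4, 5).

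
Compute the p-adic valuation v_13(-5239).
v_13(-5239) = 2

v_13(n) is the largest exponent k such that 13^k divides n. Factor out: -5239 = -13^2 · 31. (Sign doesn't affect v_p.) So v_13(-5239) = 2.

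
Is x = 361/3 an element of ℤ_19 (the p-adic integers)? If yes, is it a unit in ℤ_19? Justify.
x ∈ ℤ_19 but not a unit; v_19(x) = 2 > 0

ℤ_19 = {x ∈ ℚ_19 : v_19(x) ≥ 0} and ℤ_19^× = {x ∈ ℤ_19 : v_19(x) = 0}. Here v_19(361/3) = v_19(num) − v_19(den) = 2; compare against these criteria.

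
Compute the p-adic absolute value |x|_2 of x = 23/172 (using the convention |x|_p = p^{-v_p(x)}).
|23/172|_2 = 4

Step 1 — compute v_2(x) by factoring powers of 2 out of the numerator and denominator: v_2(23/172) = -2. Step 2 — apply |x|_p = p^{-v_p(x)} = 2^{2} = 4.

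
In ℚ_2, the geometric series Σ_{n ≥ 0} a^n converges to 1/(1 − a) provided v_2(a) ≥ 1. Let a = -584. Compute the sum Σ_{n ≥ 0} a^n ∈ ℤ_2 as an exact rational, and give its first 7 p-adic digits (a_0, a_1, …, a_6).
Σ a^n = 1/(1 − a) = 1/585;  first 7 digits = (1, 0, 0, 1, 1, 1, 1)

v_2(a) = 3 ≥ 1, so the series converges in ℤ_2 to 1/(1 − a) = 1/(1 − (-584)) = 1/585. Expand this rational in ℤ_2: compute digits iteratively via d_i = x_i mod 2, x_{i+1} = (x_i − d_i)/2. The first 7 digits are (1, 0, 0, 1, 1, 1, 1).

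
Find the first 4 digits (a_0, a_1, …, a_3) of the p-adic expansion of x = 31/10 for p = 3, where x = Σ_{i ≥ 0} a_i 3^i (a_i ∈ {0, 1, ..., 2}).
(a_0, …, a_3) = (1, 1, 2, 2)

v_3(31/10) = 0 (numerator and denominator both coprime to 3), so x ∈ ℤ_3^×. Compute digits iteratively via a_i = x_i mod 3, x_{i+1} = (x_i − a_i)/3, with x_0 = x:
  x_0 = 31/10;  a_0 = 1;  x_1 = (x_0 − 1)/3 = 7/10
  x_1 = 7/10;  a_1 = 1;  x_2 = (x_1 − 1)/3 = -1/10
  x_2 = -1/10;  a_2 = 2;  x_3 = (x_2 − 2)/3 = -7/10
  x_3 = -7/10;  a_3 = 2;  x_4 = (x_3 − 2)/3 = -9/10
Digits: (1, 1, 2, 2).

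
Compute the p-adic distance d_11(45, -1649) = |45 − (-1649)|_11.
d_11(45, -1649) = 1/121

Step 1 — x − y = 45 − (-1649) = 1694. Step 2 — v_11(1694) = 2 (factor: 1694 = (11^2 · 14); the sign does not affect v_p). Step 3 — |x − y|_11 = 11^{-2} = 1/121.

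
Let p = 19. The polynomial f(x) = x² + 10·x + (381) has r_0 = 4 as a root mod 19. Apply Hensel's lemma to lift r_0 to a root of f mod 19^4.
r_3 = 802 (mod 130321)

Hensel: r_{i+1} = r_i − f(r_i)·(f′(r_i))^{-1} mod 19^{i+2}, f′(x) = 2x + 10. Iterate:
  r_0 = 4 (mod 19)
  r_1 = 80 (mod 361)
  r_2 = 802 (mod 6859)
  r_3 = 802 (mod 130321)
Final: r = 802 satisfies f(r) ≡ 0 mod 19^4.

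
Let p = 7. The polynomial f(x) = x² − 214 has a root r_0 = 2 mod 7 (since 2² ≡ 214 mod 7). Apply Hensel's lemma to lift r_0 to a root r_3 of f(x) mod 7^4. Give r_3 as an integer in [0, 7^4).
r_3 = 1059 (mod 2401)

Hensel's recurrence: r_{i+1} = r_i − f(r_i)·(f′(r_i))^{-1} mod 7^{i+2}, with f′(x) = 2x. Iterate:
  r_0 = 2 (mod 7)
  r_1 = 30 (mod 49)
  r_2 = 30 (mod 343)
  r_3 = 1059 (mod 2401)
Final: r_3 = 1059, and one checks f(r_3) ≡ 0 mod 7^4.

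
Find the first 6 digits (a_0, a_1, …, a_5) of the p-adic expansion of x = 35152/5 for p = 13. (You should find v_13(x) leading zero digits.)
(a_0, …, a_5) = (0, 0, 0, 11, 2, 5)

v_13(35152/5) = 3, so a_0 = ... = a_2 = 0. Factor out: x = 13^3 · u with u = 16/5 a unit in ℤ_13. Expand u iteratively via a_{v+i} = u_i mod 13, u_{i+1} = (u_i − a_{v+i})/13:
  u_0 = 16/5;  a_3 = 11;  u_1 = (u_0 − 11)/13 = -3/5
  u_1 = -3/5;  a_4 = 2;  u_2 = (u_1 − 2)/13 = -1/5
  u_2 = -1/5;  a_5 = 5;  u_3 = (u_2 − 5)/13 = -2/5
Digits: (0, 0, 0, 11, 2, 5).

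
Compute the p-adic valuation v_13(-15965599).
v_13(-15965599) = 5

v_13(n) is the largest exponent k such that 13^k divides n. Factor out: -15965599 = -13^5 · 43. (Sign doesn't affect v_p.) So v_13(-15965599) = 5.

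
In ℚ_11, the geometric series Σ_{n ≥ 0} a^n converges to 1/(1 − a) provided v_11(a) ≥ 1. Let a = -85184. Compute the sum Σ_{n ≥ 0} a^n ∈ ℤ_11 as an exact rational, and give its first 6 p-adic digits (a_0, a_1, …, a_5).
Σ a^n = 1/(1 − a) = 1/85185;  first 6 digits = (1, 0, 0, 2, 5, 10)

v_11(a) = 3 ≥ 1, so the series converges in ℤ_11 to 1/(1 − a) = 1/(1 − (-85184)) = 1/85185. Expand this rational in ℤ_11: compute digits iteratively via d_i = x_i mod 11, x_{i+1} = (x_i − d_i)/11. The first 6 digits are (1, 0, 0, 2, 5, 10).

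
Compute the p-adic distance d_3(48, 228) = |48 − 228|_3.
d_3(48, 228) = 1/9

Step 1 — x − y = 48 − 228 = -180. Step 2 — v_3(-180) = 2 (factor: -180 = −(3^2 · 20); the sign does not affect v_p). Step 3 — |x − y|_3 = 3^{-2} = 1/9.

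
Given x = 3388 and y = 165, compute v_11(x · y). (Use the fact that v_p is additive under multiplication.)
v_11(559020) = 3

v_p(x) = 2 (factor: 3388 = 11^2 · 28); v_p(y) = 1 (factor: 165 = 11^1 · 15). Additivity: v_p(xy) = v_p(x) + v_p(y) = 2 + 1 = 3. (Direct check: xy = 559020 = 11^3 · (420).)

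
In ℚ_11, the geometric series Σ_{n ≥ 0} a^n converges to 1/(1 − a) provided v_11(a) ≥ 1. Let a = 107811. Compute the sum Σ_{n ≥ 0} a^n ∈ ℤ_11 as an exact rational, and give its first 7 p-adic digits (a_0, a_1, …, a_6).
Σ a^n = 1/(1 − a) = -1/107810;  first 7 digits = (1, 0, 0, 4, 7, 0, 5)

v_11(a) = 3 ≥ 1, so the series converges in ℤ_11 to 1/(1 − a) = 1/(1 − 107811) = -1/107810. Expand this rational in ℤ_11: compute digits iteratively via d_i = x_i mod 11, x_{i+1} = (x_i − d_i)/11. The first 7 digits are (1, 0, 0, 4, 7, 0, 5).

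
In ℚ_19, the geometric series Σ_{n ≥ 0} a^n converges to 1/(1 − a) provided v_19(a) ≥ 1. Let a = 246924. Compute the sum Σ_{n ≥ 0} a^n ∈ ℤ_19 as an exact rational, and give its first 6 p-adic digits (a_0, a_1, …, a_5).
Σ a^n = 1/(1 − a) = -1/246923;  first 6 digits = (1, 0, 0, 17, 1, 0)

v_19(a) = 3 ≥ 1, so the series converges in ℤ_19 to 1/(1 − a) = 1/(1 − 246924) = -1/246923. Expand this rational in ℤ_19: compute digits iteratively via d_i = x_i mod 19, x_{i+1} = (x_i − d_i)/19. The first 6 digits are (1, 0, 0, 17, 1, 0).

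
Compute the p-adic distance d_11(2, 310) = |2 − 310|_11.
d_11(2, 310) = 1/11

Step 1 — x − y = 2 − 310 = -308. Step 2 — v_11(-308) = 1 (factor: -308 = −(11^1 · 28); the sign does not affect v_p). Step 3 — |x − y|_11 = 11^{-1} = 1/11.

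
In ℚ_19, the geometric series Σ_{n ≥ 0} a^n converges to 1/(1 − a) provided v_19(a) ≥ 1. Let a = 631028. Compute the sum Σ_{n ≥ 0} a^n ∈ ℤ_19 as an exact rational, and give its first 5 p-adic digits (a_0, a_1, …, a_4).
Σ a^n = 1/(1 − a) = -1/631027;  first 5 digits = (1, 0, 0, 16, 4)

v_19(a) = 3 ≥ 1, so the series converges in ℤ_19 to 1/(1 − a) = 1/(1 − 631028) = -1/631027. Expand this rational in ℤ_19: compute digits iteratively via d_i = x_i mod 19, x_{i+1} = (x_i − d_i)/19. The first 5 digits are (1, 0, 0, 16, 4).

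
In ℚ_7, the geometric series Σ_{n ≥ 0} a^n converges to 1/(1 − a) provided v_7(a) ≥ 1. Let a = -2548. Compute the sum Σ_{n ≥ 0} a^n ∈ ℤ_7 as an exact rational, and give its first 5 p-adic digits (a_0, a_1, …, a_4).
Σ a^n = 1/(1 − a) = 1/2549;  first 5 digits = (1, 0, 4, 6, 0)

v_7(a) = 2 ≥ 1, so the series converges in ℤ_7 to 1/(1 − a) = 1/(1 − (-2548)) = 1/2549. Expand this rational in ℤ_7: compute digits iteratively via d_i = x_i mod 7, x_{i+1} = (x_i − d_i)/7. The first 5 digits are (1, 0, 4, 6, 0).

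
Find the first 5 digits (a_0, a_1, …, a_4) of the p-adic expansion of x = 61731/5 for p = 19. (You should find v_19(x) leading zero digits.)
(a_0, …, a_4) = (0, 0, 0, 17, 3)

v_19(61731/5) = 3, so a_0 = ... = a_2 = 0. Factor out: x = 19^3 · u with u = 9/5 a unit in ℤ_19. Expand u iteratively via a_{v+i} = u_i mod 19, u_{i+1} = (u_i − a_{v+i})/19:
  u_0 = 9/5;  a_3 = 17;  u_1 = (u_0 − 17)/19 = -4/5
  u_1 = -4/5;  a_4 = 3;  u_2 = (u_1 − 3)/19 = -1/5
Digits: (0, 0, 0, 17, 3).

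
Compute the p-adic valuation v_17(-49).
v_17(-49) = 0

v_17(n) is the largest exponent k such that 17^k divides n. Factor out: -49 = -17^0 · 49. (Sign doesn't affect v_p.) So v_17(-49) = 0.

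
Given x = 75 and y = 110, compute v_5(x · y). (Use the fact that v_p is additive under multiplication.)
v_5(8250) = 3

v_p(x) = 2 (factor: 75 = 5^2 · 3); v_p(y) = 1 (factor: 110 = 5^1 · 22). Additivity: v_p(xy) = v_p(x) + v_p(y) = 2 + 1 = 3. (Direct check: xy = 8250 = 5^3 · (66).)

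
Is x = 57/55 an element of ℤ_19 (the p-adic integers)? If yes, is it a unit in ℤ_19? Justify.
x ∈ ℤ_19 but not a unit; v_19(x) = 1 > 0

ℤ_19 = {x ∈ ℚ_19 : v_19(x) ≥ 0} and ℤ_19^× = {x ∈ ℤ_19 : v_19(x) = 0}. Here v_19(57/55) = v_19(num) − v_19(den) = 1; compare against these criteria.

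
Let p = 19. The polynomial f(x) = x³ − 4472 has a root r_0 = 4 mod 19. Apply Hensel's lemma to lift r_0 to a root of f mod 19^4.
r_3 = 125784 (mod 130321)

Hensel: r_{i+1} = r_i − f(r_i)/f′(r_i) mod 19^{i+2}, where f′(x) = 3x². Iterate:
  r_0 = 4 (mod 19)
  r_1 = 156 (mod 361)
  r_2 = 2322 (mod 6859)
  r_3 = 125784 (mod 130321)
Final: r = 125784 with f(r) ≡ 0 mod 19^4.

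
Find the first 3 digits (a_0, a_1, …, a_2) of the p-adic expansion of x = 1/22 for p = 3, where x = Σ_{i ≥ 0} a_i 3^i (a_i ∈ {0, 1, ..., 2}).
(a_0, …, a_2) = (1, 2, 1)

v_3(1/22) = 0 (numerator and denominator both coprime to 3), so x ∈ ℤ_3^×. Compute digits iteratively via a_i = x_i mod 3, x_{i+1} = (x_i − a_i)/3, with x_0 = x:
  x_0 = 1/22;  a_0 = 1;  x_1 = (x_0 − 1)/3 = -7/22
  x_1 = -7/22;  a_1 = 2;  x_2 = (x_1 − 2)/3 = -17/22
  x_2 = -17/22;  a_2 = 1;  x_3 = (x_2 − 1)/3 = -13/22
Digits: (1, 2, 1).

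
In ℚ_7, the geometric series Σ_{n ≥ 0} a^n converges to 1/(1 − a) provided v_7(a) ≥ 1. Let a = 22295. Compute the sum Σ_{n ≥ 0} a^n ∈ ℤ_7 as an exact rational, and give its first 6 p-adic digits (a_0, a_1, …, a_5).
Σ a^n = 1/(1 − a) = -1/22294;  first 6 digits = (1, 0, 0, 2, 2, 1)

v_7(a) = 3 ≥ 1, so the series converges in ℤ_7 to 1/(1 − a) = 1/(1 − 22295) = -1/22294. Expand this rational in ℤ_7: compute digits iteratively via d_i = x_i mod 7, x_{i+1} = (x_i − d_i)/7. The first 6 digits are (1, 0, 0, 2, 2, 1).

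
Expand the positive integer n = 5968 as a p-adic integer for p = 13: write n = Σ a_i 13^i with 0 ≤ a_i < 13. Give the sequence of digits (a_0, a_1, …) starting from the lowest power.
(a_0, a_1, …) = (1, 4, 9, 2)

Repeated division by 13 gives the digits low-to-high: 5968 = 1 + 4·13^1 + 9·13^2 + 2·13^3. Digit sequence: (1, 4, 9, 2).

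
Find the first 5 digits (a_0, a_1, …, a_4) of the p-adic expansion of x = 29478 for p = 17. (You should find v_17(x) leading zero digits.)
(a_0, …, a_4) = (0, 0, 0, 6, 0)

v_17(29478) = 3, so a_0 = ... = a_2 = 0. Factor out: x = 17^3 · u with u = 6 a unit in ℤ_17. Expand u iteratively via a_{v+i} = u_i mod 17, u_{i+1} = (u_i − a_{v+i})/17:
  u_0 = 6;  a_3 = 6;  u_1 = (u_0 − 6)/17 = 0
  u_1 = 0;  a_4 = 0;  u_2 = (u_1 − 0)/17 = 0
Digits: (0, 0, 0, 6, 0).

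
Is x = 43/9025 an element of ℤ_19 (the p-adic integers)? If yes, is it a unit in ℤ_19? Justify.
x ∉ ℤ_19 (v_19(x) = -2 < 0)

ℤ_19 = {x ∈ ℚ_19 : v_19(x) ≥ 0} and ℤ_19^× = {x ∈ ℤ_19 : v_19(x) = 0}. Here v_19(43/9025) = v_19(num) − v_19(den) = -2; compare against these criteria.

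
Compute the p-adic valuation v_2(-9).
v_2(-9) = 0

v_2(n) is the largest exponent k such that 2^k divides n. Factor out: -9 = -2^0 · 9. (Sign doesn't affect v_p.) So v_2(-9) = 0.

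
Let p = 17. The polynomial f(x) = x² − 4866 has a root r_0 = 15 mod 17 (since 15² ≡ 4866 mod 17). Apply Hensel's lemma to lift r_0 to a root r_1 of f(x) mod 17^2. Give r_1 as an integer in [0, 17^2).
r_1 = 83 (mod 289)

Hensel's recurrence: r_{i+1} = r_i − f(r_i)·(f′(r_i))^{-1} mod 17^{i+2}, with f′(x) = 2x. Iterate:
  r_0 = 15 (mod 17)
  r_1 = 83 (mod 289)
Final: r_1 = 83, and one checks f(r_1) ≡ 0 mod 17^2.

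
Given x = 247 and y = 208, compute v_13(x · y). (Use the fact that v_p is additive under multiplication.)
v_13(51376) = 2

v_p(x) = 1 (factor: 247 = 13^1 · 19); v_p(y) = 1 (factor: 208 = 13^1 · 16). Additivity: v_p(xy) = v_p(x) + v_p(y) = 1 + 1 = 2. (Direct check: xy = 51376 = 13^2 · (304).)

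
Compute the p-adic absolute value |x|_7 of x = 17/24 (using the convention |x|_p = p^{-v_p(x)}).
|17/24|_7 = 1

Step 1 — compute v_7(x) by factoring powers of 7 out of the numerator and denominator: v_7(17/24) = 0. Step 2 — apply |x|_p = p^{-v_p(x)} = 7^{0} = 1.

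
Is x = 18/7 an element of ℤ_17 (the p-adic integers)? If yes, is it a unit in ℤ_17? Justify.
x ∈ ℤ_17^× (unit); v_17(x) = 0

ℤ_17 = {x ∈ ℚ_17 : v_17(x) ≥ 0} and ℤ_17^× = {x ∈ ℤ_17 : v_17(x) = 0}. Here v_17(18/7) = v_17(num) − v_17(den) = 0; compare against these criteria.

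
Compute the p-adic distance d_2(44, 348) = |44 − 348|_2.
d_2(44, 348) = 1/16

Step 1 — x − y = 44 − 348 = -304. Step 2 — v_2(-304) = 4 (factor: -304 = −(2^4 · 19); the sign does not affect v_p). Step 3 — |x − y|_2 = 2^{-4} = 1/16.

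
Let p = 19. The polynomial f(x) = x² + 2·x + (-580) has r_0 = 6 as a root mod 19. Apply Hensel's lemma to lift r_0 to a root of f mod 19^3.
r_2 = 5820 (mod 6859)

Hensel: r_{i+1} = r_i − f(r_i)·(f′(r_i))^{-1} mod 19^{i+2}, f′(x) = 2x + 2. Iterate:
  r_0 = 6 (mod 19)
  r_1 = 44 (mod 361)
  r_2 = 5820 (mod 6859)
Final: r = 5820 satisfies f(r) ≡ 0 mod 19^3.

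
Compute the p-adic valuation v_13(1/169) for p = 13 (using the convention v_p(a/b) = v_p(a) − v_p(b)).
v_13(1/169) = -2

Factor powers of 13 from the numerator and denominator of the reduced fraction: 1 = 13^0 · 1 and 169 = 13^2 · 1. Apply v_p(a/b) = v_p(a) − v_p(b): v_13(1/169) = 0 − 2 = -2.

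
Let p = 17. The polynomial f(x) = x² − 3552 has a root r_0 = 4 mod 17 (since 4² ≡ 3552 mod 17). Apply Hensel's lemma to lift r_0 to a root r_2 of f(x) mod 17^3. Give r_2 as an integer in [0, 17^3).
r_2 = 3047 (mod 4913)

Hensel's recurrence: r_{i+1} = r_i − f(r_i)·(f′(r_i))^{-1} mod 17^{i+2}, with f′(x) = 2x. Iterate:
  r_0 = 4 (mod 17)
  r_1 = 157 (mod 289)
  r_2 = 3047 (mod 4913)
Final: r_2 = 3047, and one checks f(r_2) ≡ 0 mod 17^3.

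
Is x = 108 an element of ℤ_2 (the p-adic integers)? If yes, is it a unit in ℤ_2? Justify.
x ∈ ℤ_2 but not a unit; v_2(x) = 2 > 0

ℤ_2 = {x ∈ ℚ_2 : v_2(x) ≥ 0} and ℤ_2^× = {x ∈ ℤ_2 : v_2(x) = 0}. Here v_2(108) = v_2(num) − v_2(den) = 2; compare against these criteria.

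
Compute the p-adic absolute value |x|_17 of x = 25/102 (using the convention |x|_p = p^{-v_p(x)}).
|25/102|_17 = 17

Step 1 — compute v_17(x) by factoring powers of 17 out of the numerator and denominator: v_17(25/102) = -1. Step 2 — apply |x|_p = p^{-v_p(x)} = 17^{1} = 17.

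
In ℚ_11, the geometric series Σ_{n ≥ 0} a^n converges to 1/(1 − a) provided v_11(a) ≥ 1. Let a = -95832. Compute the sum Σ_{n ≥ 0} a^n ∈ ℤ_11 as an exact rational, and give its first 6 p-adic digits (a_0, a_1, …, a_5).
Σ a^n = 1/(1 − a) = 1/95833;  first 6 digits = (1, 0, 0, 5, 4, 10)

v_11(a) = 3 ≥ 1, so the series converges in ℤ_11 to 1/(1 − a) = 1/(1 − (-95832)) = 1/95833. Expand this rational in ℤ_11: compute digits iteratively via d_i = x_i mod 11, x_{i+1} = (x_i − d_i)/11. The first 6 digits are (1, 0, 0, 5, 4, 10).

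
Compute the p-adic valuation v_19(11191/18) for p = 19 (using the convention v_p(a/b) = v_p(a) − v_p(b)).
v_19(11191/18) = 2

Factor powers of 19 from the numerator and denominator of the reduced fraction: 11191 = 19^2 · 31 and 18 = 19^0 · 18. Apply v_p(a/b) = v_p(a) − v_p(b): v_19(11191/18) = 2 − 0 = 2.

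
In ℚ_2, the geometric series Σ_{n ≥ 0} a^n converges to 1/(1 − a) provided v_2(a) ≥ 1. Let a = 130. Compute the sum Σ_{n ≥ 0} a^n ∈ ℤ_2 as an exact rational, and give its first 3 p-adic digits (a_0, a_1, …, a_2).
Σ a^n = 1/(1 − a) = -1/129;  first 3 digits = (1, 1, 1)

v_2(a) = 1 ≥ 1, so the series converges in ℤ_2 to 1/(1 − a) = 1/(1 − 130) = -1/129. Expand this rational in ℤ_2: compute digits iteratively via d_i = x_i mod 2, x_{i+1} = (x_i − d_i)/2. The first 3 digits are (1, 1, 1).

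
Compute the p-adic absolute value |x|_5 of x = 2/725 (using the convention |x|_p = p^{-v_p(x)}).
|2/725|_5 = 25

Step 1 — compute v_5(x) by factoring powers of 5 out of the numerator and denominator: v_5(2/725) = -2. Step 2 — apply |x|_p = p^{-v_p(x)} = 5^{2} = 25.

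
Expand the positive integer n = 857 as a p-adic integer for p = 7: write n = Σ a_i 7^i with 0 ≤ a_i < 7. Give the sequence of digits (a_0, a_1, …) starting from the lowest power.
(a_0, a_1, …) = (3, 3, 3, 2)

Repeated division by 7 gives the digits low-to-high: 857 = 3 + 3·7^1 + 3·7^2 + 2·7^3. Digit sequence: (3, 3, 3, 2).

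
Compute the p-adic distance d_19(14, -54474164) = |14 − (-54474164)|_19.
d_19(14, -54474164) = 1/2476099

Step 1 — x − y = 14 − (-54474164) = 54474178. Step 2 — v_19(54474178) = 5 (factor: 54474178 = (19^5 · 22); the sign does not affect v_p). Step 3 — |x − y|_19 = 19^{-5} = 1/2476099.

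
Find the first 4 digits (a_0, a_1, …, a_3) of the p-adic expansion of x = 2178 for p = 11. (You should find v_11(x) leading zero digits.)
(a_0, …, a_3) = (0, 0, 7, 1)

v_11(2178) = 2, so a_0 = ... = a_1 = 0. Factor out: x = 11^2 · u with u = 18 a unit in ℤ_11. Expand u iteratively via a_{v+i} = u_i mod 11, u_{i+1} = (u_i − a_{v+i})/11:
  u_0 = 18;  a_2 = 7;  u_1 = (u_0 − 7)/11 = 1
  u_1 = 1;  a_3 = 1;  u_2 = (u_1 − 1)/11 = 0
Digits: (0, 0, 7, 1).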